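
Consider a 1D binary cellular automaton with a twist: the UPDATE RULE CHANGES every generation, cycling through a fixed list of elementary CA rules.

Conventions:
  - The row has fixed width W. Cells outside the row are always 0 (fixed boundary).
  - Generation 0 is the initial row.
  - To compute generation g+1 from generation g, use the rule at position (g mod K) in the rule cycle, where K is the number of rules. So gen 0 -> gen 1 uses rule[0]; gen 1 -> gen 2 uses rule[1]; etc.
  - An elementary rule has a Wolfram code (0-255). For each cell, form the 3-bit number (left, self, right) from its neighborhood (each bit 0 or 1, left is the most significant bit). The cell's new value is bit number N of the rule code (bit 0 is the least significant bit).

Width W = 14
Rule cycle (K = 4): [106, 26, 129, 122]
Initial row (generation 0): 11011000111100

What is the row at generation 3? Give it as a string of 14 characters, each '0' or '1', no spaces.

Gen 0: 11011000111100
Gen 1 (rule 106): 11111001100100
Gen 2 (rule 26): 10000111011010
Gen 3 (rule 129): 00110010000000

Answer: 00110010000000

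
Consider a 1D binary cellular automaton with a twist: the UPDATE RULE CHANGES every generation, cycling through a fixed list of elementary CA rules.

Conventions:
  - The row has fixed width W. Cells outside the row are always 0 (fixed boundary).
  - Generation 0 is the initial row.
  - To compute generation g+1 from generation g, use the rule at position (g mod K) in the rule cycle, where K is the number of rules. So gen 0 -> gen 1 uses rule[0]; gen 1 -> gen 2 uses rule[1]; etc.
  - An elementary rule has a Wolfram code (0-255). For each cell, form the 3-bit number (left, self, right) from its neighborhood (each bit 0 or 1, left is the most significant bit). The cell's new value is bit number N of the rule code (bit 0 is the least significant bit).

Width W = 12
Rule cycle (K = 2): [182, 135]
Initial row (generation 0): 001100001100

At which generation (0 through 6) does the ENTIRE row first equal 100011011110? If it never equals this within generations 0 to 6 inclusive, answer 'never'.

Answer: never

Derivation:
Gen 0: 001100001100
Gen 1 (rule 182): 010010010010
Gen 2 (rule 135): 110110110110
Gen 3 (rule 182): 001001001001
Gen 4 (rule 135): 111011011011
Gen 5 (rule 182): 010100100100
Gen 6 (rule 135): 110101101101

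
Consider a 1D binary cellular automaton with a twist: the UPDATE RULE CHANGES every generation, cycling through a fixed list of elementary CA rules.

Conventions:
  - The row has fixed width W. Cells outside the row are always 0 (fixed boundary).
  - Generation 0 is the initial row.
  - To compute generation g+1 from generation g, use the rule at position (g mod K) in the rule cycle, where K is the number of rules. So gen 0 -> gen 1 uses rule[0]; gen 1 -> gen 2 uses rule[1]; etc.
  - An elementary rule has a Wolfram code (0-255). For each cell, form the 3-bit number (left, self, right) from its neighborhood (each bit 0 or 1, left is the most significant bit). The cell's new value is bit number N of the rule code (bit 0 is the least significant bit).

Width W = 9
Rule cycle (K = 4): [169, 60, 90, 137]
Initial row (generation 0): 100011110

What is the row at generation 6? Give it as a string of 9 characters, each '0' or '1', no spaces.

Gen 0: 100011110
Gen 1 (rule 169): 001011100
Gen 2 (rule 60): 001110010
Gen 3 (rule 90): 011011101
Gen 4 (rule 137): 010011000
Gen 5 (rule 169): 000010011
Gen 6 (rule 60): 000011010

Answer: 000011010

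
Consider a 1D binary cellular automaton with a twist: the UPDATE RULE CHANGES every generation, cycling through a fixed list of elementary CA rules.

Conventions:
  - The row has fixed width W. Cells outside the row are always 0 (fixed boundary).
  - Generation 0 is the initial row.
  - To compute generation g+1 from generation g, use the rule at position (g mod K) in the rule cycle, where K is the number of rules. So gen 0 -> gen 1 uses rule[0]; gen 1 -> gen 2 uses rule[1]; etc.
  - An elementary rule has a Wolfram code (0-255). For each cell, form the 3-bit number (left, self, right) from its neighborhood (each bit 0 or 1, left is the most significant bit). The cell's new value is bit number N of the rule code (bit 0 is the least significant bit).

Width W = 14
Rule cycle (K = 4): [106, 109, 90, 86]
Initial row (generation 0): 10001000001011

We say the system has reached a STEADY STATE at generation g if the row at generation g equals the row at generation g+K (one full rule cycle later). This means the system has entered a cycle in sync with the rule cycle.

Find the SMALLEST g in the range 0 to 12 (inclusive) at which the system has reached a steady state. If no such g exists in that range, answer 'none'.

Answer: none

Derivation:
Gen 0: 10001000001011
Gen 1 (rule 106): 00010000010111
Gen 2 (rule 109): 11010111011101
Gen 3 (rule 90): 11000101010100
Gen 4 (rule 86): 01101101010110
Gen 5 (rule 106): 11111110101110
Gen 6 (rule 109): 10000011111010
Gen 7 (rule 90): 01000110001001
Gen 8 (rule 86): 11101011011111
Gen 9 (rule 106): 10110111110001
Gen 10 (rule 109): 11111100010101
Gen 11 (rule 90): 10000110100000
Gen 12 (rule 86): 11001010110000
Gen 13 (rule 106): 11010101110000
Gen 14 (rule 109): 11111111010111
Gen 15 (rule 90): 10000001000101
Gen 16 (rule 86): 11000011101101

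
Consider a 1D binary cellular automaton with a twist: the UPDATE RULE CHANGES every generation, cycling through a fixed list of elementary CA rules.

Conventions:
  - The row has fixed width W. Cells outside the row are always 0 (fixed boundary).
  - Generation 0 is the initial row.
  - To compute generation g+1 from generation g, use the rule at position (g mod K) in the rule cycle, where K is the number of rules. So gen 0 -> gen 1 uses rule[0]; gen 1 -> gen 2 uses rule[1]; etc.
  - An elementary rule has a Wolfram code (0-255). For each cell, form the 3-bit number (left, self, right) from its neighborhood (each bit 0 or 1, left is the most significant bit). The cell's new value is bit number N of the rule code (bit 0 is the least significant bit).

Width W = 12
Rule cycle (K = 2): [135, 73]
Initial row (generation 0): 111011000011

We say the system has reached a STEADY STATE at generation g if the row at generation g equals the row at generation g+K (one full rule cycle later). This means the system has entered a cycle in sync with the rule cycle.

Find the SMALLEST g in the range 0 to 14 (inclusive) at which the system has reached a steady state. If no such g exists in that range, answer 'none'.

Gen 0: 111011000011
Gen 1 (rule 135): 010000011100
Gen 2 (rule 73): 000111010101
Gen 3 (rule 135): 111010010101
Gen 4 (rule 73): 101000000000
Gen 5 (rule 135): 101011111111
Gen 6 (rule 73): 000010000001
Gen 7 (rule 135): 111110111111
Gen 8 (rule 73): 100010100001
Gen 9 (rule 135): 101110101111
Gen 10 (rule 73): 001010001001
Gen 11 (rule 135): 111010111011
Gen 12 (rule 73): 101000101011
Gen 13 (rule 135): 101011101000
Gen 14 (rule 73): 000010100011
Gen 15 (rule 135): 111110101100
Gen 16 (rule 73): 100010001101

Answer: none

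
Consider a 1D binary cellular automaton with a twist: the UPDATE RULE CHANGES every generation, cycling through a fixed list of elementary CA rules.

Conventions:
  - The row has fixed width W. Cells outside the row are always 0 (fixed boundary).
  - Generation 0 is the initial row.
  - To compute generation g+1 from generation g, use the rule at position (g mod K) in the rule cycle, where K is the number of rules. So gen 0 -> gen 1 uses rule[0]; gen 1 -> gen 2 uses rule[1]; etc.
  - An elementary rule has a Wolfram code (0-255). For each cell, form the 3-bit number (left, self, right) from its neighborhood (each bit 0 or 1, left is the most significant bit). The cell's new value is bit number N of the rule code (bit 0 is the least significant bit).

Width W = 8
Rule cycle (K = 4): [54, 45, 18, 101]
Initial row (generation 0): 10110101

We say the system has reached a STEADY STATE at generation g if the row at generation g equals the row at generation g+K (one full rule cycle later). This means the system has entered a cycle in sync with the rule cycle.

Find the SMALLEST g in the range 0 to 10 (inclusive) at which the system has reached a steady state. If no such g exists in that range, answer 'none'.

Gen 0: 10110101
Gen 1 (rule 54): 11001111
Gen 2 (rule 45): 10001000
Gen 3 (rule 18): 01010100
Gen 4 (rule 101): 01111101
Gen 5 (rule 54): 10000011
Gen 6 (rule 45): 10111010
Gen 7 (rule 18): 00000001
Gen 8 (rule 101): 11111101
Gen 9 (rule 54): 00000011
Gen 10 (rule 45): 11111010
Gen 11 (rule 18): 00000001
Gen 12 (rule 101): 11111101
Gen 13 (rule 54): 00000011
Gen 14 (rule 45): 11111010

Answer: 7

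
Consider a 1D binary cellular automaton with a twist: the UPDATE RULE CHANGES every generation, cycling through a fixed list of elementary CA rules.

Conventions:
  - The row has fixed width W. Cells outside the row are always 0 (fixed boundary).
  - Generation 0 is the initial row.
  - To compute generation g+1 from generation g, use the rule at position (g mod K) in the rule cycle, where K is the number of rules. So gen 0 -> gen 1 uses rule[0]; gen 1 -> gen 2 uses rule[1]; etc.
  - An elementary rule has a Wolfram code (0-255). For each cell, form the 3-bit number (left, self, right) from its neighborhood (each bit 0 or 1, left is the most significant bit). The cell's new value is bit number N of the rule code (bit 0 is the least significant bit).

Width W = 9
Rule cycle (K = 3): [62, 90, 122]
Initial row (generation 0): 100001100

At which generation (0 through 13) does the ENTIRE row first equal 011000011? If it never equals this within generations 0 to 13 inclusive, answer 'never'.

Answer: never

Derivation:
Gen 0: 100001100
Gen 1 (rule 62): 110011010
Gen 2 (rule 90): 111111001
Gen 3 (rule 122): 100001110
Gen 4 (rule 62): 110011001
Gen 5 (rule 90): 111111110
Gen 6 (rule 122): 100000011
Gen 7 (rule 62): 110000110
Gen 8 (rule 90): 111001111
Gen 9 (rule 122): 101111001
Gen 10 (rule 62): 111000111
Gen 11 (rule 90): 101101101
Gen 12 (rule 122): 011111110
Gen 13 (rule 62): 110000001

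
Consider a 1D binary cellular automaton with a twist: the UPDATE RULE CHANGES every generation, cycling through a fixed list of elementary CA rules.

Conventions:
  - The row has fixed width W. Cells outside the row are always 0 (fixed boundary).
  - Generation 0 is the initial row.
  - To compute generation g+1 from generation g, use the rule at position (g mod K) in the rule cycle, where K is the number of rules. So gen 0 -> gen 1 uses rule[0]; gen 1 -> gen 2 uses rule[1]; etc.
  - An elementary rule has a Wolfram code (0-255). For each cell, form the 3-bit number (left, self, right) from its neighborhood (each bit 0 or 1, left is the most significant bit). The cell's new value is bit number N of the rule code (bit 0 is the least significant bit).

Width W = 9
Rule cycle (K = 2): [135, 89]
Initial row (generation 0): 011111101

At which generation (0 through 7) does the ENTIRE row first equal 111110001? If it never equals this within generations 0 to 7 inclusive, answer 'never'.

Answer: 7

Derivation:
Gen 0: 011111101
Gen 1 (rule 135): 101111001
Gen 2 (rule 89): 001001100
Gen 3 (rule 135): 111010001
Gen 4 (rule 89): 101001100
Gen 5 (rule 135): 101010001
Gen 6 (rule 89): 000001100
Gen 7 (rule 135): 111110001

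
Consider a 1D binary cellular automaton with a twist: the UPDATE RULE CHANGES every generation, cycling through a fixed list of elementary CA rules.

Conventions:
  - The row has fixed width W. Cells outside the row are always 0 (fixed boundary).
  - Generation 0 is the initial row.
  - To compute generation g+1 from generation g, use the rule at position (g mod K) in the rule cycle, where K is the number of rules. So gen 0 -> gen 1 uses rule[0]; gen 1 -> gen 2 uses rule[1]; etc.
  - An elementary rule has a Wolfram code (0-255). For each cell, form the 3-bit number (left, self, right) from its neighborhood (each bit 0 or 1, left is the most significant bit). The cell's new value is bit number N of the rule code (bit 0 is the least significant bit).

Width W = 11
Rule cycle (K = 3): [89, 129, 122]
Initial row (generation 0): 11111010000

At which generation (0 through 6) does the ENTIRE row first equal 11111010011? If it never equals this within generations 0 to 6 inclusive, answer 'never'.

Gen 0: 11111010000
Gen 1 (rule 89): 10001001111
Gen 2 (rule 129): 00100000110
Gen 3 (rule 122): 01010001111
Gen 4 (rule 89): 00001101001
Gen 5 (rule 129): 11100000000
Gen 6 (rule 122): 10110000000

Answer: never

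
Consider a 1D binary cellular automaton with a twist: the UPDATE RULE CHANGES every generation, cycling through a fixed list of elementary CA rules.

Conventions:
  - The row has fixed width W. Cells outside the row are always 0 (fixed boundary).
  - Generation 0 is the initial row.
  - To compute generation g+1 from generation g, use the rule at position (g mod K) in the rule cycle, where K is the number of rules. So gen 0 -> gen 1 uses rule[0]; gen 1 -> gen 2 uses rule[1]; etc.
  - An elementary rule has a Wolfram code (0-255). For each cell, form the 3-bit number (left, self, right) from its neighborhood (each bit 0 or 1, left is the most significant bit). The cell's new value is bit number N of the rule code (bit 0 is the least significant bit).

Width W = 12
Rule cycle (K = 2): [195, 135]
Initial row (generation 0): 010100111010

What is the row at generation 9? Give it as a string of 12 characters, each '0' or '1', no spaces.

Answer: 010110011100

Derivation:
Gen 0: 010100111010
Gen 1 (rule 195): 100001011000
Gen 2 (rule 135): 101111000011
Gen 3 (rule 195): 000111011101
Gen 4 (rule 135): 111010001001
Gen 5 (rule 195): 011000110010
Gen 6 (rule 135): 100011000110
Gen 7 (rule 195): 001101011010
Gen 8 (rule 135): 110001000010
Gen 9 (rule 195): 010110011100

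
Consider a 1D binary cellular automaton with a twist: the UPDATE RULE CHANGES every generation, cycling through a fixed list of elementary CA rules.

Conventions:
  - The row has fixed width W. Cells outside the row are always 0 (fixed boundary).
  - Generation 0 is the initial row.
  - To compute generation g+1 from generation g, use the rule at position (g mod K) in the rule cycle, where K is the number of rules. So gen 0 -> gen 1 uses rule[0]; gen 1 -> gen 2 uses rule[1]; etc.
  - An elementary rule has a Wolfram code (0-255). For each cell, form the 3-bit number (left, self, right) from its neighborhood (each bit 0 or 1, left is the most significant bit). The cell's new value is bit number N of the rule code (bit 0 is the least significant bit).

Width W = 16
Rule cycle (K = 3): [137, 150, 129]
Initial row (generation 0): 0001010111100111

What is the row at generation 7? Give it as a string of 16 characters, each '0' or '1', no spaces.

Answer: 1000111011111001

Derivation:
Gen 0: 0001010111100111
Gen 1 (rule 137): 1100000111000110
Gen 2 (rule 150): 0010001010101001
Gen 3 (rule 129): 1000100000000000
Gen 4 (rule 137): 0010001111111111
Gen 5 (rule 150): 0111010111111110
Gen 6 (rule 129): 0010000011111100
Gen 7 (rule 137): 1000111011111001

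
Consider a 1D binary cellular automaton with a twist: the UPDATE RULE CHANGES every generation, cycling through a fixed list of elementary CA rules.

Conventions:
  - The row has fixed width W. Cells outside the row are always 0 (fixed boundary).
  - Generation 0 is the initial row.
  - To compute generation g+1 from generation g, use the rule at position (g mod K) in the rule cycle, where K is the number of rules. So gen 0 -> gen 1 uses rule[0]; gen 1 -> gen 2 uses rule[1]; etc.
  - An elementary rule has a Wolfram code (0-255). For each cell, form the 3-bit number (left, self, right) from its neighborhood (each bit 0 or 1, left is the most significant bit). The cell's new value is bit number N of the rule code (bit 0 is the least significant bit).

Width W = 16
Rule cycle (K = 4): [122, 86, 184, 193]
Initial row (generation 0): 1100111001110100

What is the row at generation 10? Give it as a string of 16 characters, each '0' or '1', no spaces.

Gen 0: 1100111001110100
Gen 1 (rule 122): 1111101111011010
Gen 2 (rule 86): 0000100001001011
Gen 3 (rule 184): 0000010000100110
Gen 4 (rule 193): 1111000110000010
Gen 5 (rule 122): 1001101111000101
Gen 6 (rule 86): 1110100001101101
Gen 7 (rule 184): 1101010001011010
Gen 8 (rule 193): 0100000100001000
Gen 9 (rule 122): 1010001010010100
Gen 10 (rule 86): 1011011011110110

Answer: 1011011011110110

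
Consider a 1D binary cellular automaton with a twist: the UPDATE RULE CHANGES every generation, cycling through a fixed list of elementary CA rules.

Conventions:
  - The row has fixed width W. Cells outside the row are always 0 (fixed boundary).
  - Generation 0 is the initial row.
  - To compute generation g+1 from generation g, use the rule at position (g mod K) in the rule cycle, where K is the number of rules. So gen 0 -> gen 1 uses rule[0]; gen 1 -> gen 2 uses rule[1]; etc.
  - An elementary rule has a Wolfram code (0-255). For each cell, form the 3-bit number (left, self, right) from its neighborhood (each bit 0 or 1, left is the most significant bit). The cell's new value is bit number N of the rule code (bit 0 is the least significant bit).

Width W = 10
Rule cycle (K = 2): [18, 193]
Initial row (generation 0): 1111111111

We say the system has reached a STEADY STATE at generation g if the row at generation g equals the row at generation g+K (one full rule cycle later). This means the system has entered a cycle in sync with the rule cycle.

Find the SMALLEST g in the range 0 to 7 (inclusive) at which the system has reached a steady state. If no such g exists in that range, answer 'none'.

Answer: 0

Derivation:
Gen 0: 1111111111
Gen 1 (rule 18): 0000000000
Gen 2 (rule 193): 1111111111
Gen 3 (rule 18): 0000000000
Gen 4 (rule 193): 1111111111
Gen 5 (rule 18): 0000000000
Gen 6 (rule 193): 1111111111
Gen 7 (rule 18): 0000000000
Gen 8 (rule 193): 1111111111
Gen 9 (rule 18): 0000000000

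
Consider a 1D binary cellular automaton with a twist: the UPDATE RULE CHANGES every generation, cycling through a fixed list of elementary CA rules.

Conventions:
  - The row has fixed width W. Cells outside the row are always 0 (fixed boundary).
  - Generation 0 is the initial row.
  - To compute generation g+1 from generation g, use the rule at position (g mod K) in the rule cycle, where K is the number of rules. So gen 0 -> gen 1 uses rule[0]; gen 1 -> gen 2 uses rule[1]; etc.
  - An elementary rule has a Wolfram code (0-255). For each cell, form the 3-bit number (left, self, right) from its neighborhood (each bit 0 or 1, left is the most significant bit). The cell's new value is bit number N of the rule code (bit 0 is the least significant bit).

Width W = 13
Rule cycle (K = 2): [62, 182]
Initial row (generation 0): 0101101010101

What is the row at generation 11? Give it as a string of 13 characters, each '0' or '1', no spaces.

Gen 0: 0101101010101
Gen 1 (rule 62): 1111011111111
Gen 2 (rule 182): 0110101111110
Gen 3 (rule 62): 1101111000001
Gen 4 (rule 182): 0010110100011
Gen 5 (rule 62): 0111101110110
Gen 6 (rule 182): 1011010101001
Gen 7 (rule 62): 1110111111111
Gen 8 (rule 182): 0101011111110
Gen 9 (rule 62): 1111110000001
Gen 10 (rule 182): 0111101000011
Gen 11 (rule 62): 1100011100110

Answer: 1100011100110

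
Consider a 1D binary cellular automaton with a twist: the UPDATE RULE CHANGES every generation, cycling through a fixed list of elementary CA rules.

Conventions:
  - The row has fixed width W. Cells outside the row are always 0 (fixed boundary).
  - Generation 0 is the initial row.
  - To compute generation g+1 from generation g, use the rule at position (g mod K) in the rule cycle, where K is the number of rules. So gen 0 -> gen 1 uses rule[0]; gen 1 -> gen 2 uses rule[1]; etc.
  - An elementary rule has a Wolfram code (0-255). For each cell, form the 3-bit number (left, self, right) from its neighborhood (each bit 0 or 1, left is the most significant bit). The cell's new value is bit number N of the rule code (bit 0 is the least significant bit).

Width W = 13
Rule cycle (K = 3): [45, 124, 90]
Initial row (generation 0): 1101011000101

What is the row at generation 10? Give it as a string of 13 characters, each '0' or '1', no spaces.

Gen 0: 1101011000101
Gen 1 (rule 45): 1011110010111
Gen 2 (rule 124): 1110011011101
Gen 3 (rule 90): 1011111010100
Gen 4 (rule 45): 1110000111101
Gen 5 (rule 124): 1011000100111
Gen 6 (rule 90): 0011101011101
Gen 7 (rule 45): 1010011110011
Gen 8 (rule 124): 1111010011011
Gen 9 (rule 90): 1001001111011
Gen 10 (rule 45): 1001001000110

Answer: 1001001000110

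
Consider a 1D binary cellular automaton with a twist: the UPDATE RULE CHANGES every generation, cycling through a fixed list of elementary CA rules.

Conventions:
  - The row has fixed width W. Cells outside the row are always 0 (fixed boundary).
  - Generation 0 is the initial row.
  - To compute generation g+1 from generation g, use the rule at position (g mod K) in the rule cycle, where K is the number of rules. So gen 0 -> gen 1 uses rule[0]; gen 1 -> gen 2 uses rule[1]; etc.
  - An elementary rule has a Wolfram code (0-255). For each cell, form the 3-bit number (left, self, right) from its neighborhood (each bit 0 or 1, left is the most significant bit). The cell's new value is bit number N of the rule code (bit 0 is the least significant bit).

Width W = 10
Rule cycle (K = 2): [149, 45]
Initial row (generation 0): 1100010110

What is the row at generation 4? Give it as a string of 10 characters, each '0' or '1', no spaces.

Answer: 1110110111

Derivation:
Gen 0: 1100010110
Gen 1 (rule 149): 0011010001
Gen 2 (rule 45): 1010110101
Gen 3 (rule 149): 1010000101
Gen 4 (rule 45): 1110110111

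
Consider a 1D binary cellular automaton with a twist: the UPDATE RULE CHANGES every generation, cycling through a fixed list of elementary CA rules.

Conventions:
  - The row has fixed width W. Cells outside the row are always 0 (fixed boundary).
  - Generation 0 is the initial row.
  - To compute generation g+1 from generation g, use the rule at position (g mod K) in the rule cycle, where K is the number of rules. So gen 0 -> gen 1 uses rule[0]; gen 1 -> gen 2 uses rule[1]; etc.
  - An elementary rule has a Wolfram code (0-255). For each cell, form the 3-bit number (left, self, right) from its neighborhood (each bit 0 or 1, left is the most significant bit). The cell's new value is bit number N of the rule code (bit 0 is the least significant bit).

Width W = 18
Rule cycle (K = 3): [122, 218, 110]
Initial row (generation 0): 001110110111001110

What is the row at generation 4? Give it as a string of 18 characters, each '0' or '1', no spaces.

Gen 0: 001110110111001110
Gen 1 (rule 122): 011011111101111011
Gen 2 (rule 218): 111011111101111011
Gen 3 (rule 110): 101110000111001111
Gen 4 (rule 122): 011011001101111001

Answer: 011011001101111001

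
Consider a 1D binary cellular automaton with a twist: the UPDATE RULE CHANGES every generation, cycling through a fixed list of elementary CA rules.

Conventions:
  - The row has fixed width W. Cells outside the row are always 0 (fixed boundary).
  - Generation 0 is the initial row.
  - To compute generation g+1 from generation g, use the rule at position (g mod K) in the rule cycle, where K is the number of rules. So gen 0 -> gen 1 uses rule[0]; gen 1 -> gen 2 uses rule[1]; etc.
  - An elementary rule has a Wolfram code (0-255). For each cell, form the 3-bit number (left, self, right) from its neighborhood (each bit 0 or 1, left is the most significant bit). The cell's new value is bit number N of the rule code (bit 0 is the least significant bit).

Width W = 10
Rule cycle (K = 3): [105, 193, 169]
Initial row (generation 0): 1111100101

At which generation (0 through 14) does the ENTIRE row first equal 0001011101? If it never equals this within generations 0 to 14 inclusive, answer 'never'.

Answer: never

Derivation:
Gen 0: 1111100101
Gen 1 (rule 105): 1000100010
Gen 2 (rule 193): 0010001000
Gen 3 (rule 169): 1000100011
Gen 4 (rule 105): 0010001011
Gen 5 (rule 193): 1000100001
Gen 6 (rule 169): 0010001100
Gen 7 (rule 105): 1000101101
Gen 8 (rule 193): 0010000100
Gen 9 (rule 169): 1000110001
Gen 10 (rule 105): 0010110100
Gen 11 (rule 193): 1000010001
Gen 12 (rule 169): 0011000100
Gen 13 (rule 105): 1011010001
Gen 14 (rule 193): 0001000100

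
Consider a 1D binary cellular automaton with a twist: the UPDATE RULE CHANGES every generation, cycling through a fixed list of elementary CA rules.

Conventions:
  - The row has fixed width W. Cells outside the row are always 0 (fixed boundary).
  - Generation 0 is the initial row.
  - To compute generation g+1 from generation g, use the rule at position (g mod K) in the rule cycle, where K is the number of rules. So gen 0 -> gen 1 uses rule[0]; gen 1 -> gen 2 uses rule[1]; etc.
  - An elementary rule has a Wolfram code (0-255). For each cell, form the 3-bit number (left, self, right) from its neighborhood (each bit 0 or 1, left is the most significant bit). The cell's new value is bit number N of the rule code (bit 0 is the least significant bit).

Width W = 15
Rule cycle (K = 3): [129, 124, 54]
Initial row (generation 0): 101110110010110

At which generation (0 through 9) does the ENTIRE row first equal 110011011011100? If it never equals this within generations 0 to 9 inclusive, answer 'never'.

Gen 0: 101110110010110
Gen 1 (rule 129): 000100000000000
Gen 2 (rule 124): 000110000000000
Gen 3 (rule 54): 001001000000000
Gen 4 (rule 129): 100000011111111
Gen 5 (rule 124): 110000010000001
Gen 6 (rule 54): 001000111000011
Gen 7 (rule 129): 100010010011000
Gen 8 (rule 124): 110011011011100
Gen 9 (rule 54): 001100100100010

Answer: 8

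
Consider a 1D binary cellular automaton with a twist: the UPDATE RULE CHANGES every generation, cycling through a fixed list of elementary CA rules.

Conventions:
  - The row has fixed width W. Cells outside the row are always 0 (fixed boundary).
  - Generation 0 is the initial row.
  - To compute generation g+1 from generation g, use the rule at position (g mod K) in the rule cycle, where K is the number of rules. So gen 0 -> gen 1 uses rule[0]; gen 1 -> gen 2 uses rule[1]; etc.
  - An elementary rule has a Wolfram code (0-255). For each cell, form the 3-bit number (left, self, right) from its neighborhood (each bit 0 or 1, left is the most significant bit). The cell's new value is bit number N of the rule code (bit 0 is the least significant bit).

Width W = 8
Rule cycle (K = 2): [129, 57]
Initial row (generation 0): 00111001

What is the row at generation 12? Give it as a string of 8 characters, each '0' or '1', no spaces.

Gen 0: 00111001
Gen 1 (rule 129): 10010000
Gen 2 (rule 57): 01001111
Gen 3 (rule 129): 00000110
Gen 4 (rule 57): 11110101
Gen 5 (rule 129): 01100000
Gen 6 (rule 57): 01011111
Gen 7 (rule 129): 00001110
Gen 8 (rule 57): 11101001
Gen 9 (rule 129): 01000000
Gen 10 (rule 57): 00111111
Gen 11 (rule 129): 10011110
Gen 12 (rule 57): 01010001

Answer: 01010001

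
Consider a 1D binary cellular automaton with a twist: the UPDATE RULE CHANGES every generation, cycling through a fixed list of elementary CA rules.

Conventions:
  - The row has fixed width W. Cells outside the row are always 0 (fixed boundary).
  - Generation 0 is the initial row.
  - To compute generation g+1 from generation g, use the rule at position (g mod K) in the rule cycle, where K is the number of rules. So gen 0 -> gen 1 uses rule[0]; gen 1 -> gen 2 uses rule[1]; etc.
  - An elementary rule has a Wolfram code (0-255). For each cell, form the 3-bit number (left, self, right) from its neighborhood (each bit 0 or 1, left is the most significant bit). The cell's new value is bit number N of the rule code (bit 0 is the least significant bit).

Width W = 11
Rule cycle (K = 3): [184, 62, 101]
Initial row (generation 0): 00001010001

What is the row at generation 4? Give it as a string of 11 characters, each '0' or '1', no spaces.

Answer: 11010000010

Derivation:
Gen 0: 00001010001
Gen 1 (rule 184): 00000101000
Gen 2 (rule 62): 00001111100
Gen 3 (rule 101): 11100000101
Gen 4 (rule 184): 11010000010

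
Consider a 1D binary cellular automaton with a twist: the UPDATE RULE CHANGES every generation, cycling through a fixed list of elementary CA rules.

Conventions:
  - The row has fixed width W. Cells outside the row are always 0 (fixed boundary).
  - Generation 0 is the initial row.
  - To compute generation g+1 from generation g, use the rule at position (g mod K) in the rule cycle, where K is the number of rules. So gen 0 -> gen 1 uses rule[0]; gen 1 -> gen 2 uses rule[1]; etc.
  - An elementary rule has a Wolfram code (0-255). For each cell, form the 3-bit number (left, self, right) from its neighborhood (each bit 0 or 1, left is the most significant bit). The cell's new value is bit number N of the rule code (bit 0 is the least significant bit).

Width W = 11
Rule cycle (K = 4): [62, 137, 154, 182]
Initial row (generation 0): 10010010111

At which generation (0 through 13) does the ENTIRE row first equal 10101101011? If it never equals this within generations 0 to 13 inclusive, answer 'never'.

Gen 0: 10010010111
Gen 1 (rule 62): 11111111100
Gen 2 (rule 137): 11111111001
Gen 3 (rule 154): 11111110110
Gen 4 (rule 182): 01111101001
Gen 5 (rule 62): 11000011111
Gen 6 (rule 137): 10011011110
Gen 7 (rule 154): 01110011101
Gen 8 (rule 182): 10101101011
Gen 9 (rule 62): 11111011110
Gen 10 (rule 137): 11110011100
Gen 11 (rule 154): 11101111010
Gen 12 (rule 182): 01010110111
Gen 13 (rule 62): 11111101100

Answer: 8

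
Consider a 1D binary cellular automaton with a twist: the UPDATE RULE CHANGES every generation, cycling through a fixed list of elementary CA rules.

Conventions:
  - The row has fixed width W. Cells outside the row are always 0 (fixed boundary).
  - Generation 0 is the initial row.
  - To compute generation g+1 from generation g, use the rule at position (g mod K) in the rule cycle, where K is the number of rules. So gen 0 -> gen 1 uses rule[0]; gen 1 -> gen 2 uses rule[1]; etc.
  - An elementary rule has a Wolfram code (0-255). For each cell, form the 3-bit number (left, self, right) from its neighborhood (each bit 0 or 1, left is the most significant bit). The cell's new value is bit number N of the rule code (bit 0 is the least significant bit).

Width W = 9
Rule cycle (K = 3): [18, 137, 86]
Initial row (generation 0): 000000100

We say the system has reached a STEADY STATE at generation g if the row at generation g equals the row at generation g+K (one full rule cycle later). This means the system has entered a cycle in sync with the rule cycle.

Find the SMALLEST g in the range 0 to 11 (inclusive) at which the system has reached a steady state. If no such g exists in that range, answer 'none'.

Gen 0: 000000100
Gen 1 (rule 18): 000001010
Gen 2 (rule 137): 111100000
Gen 3 (rule 86): 000110000
Gen 4 (rule 18): 001001000
Gen 5 (rule 137): 100000011
Gen 6 (rule 86): 110000101
Gen 7 (rule 18): 001001000
Gen 8 (rule 137): 100000011
Gen 9 (rule 86): 110000101
Gen 10 (rule 18): 001001000
Gen 11 (rule 137): 100000011
Gen 12 (rule 86): 110000101
Gen 13 (rule 18): 001001000
Gen 14 (rule 137): 100000011

Answer: 4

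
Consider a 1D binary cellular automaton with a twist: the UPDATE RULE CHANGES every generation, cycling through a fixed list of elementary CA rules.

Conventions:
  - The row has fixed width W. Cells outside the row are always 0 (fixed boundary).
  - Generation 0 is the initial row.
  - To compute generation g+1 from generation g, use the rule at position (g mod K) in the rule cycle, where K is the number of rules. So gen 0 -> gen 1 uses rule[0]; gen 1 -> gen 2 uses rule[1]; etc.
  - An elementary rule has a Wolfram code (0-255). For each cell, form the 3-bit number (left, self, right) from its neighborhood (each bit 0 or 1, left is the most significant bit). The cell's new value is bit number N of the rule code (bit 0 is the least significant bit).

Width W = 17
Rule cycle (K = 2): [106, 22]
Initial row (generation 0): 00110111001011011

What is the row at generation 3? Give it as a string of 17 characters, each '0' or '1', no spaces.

Answer: 00000010100000000

Derivation:
Gen 0: 00110111001011011
Gen 1 (rule 106): 01111101010111111
Gen 2 (rule 22): 10000001010000000
Gen 3 (rule 106): 00000010100000000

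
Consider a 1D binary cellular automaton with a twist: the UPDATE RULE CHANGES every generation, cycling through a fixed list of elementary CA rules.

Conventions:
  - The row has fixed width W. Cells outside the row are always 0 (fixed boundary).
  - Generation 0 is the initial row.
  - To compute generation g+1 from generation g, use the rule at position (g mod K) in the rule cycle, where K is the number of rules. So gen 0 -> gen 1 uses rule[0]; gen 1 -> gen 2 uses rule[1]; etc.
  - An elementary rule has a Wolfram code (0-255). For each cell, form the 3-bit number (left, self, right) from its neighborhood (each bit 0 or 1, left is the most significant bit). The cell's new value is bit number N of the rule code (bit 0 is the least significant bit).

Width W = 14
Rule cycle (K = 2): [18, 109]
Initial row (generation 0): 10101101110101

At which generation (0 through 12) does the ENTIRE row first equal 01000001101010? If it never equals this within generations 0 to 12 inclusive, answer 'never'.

Gen 0: 10101101110101
Gen 1 (rule 18): 00000000000000
Gen 2 (rule 109): 11111111111111
Gen 3 (rule 18): 00000000000000
Gen 4 (rule 109): 11111111111111
Gen 5 (rule 18): 00000000000000
Gen 6 (rule 109): 11111111111111
Gen 7 (rule 18): 00000000000000
Gen 8 (rule 109): 11111111111111
Gen 9 (rule 18): 00000000000000
Gen 10 (rule 109): 11111111111111
Gen 11 (rule 18): 00000000000000
Gen 12 (rule 109): 11111111111111

Answer: never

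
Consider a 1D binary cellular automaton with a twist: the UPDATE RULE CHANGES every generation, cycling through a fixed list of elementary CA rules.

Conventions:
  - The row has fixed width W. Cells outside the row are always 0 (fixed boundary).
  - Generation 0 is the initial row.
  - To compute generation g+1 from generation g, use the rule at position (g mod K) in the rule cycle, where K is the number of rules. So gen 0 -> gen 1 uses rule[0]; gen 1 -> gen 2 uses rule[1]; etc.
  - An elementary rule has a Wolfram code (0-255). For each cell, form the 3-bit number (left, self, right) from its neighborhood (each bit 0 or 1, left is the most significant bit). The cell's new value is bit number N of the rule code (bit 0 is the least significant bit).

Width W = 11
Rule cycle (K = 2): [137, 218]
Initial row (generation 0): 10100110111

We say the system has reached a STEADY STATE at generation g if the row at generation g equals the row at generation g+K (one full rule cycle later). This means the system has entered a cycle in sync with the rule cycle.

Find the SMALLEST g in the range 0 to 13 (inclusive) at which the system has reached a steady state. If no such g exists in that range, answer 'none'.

Gen 0: 10100110111
Gen 1 (rule 137): 00000100110
Gen 2 (rule 218): 00001011111
Gen 3 (rule 137): 11100011110
Gen 4 (rule 218): 11110111111
Gen 5 (rule 137): 11100111110
Gen 6 (rule 218): 11111111111
Gen 7 (rule 137): 11111111110
Gen 8 (rule 218): 11111111111
Gen 9 (rule 137): 11111111110
Gen 10 (rule 218): 11111111111
Gen 11 (rule 137): 11111111110
Gen 12 (rule 218): 11111111111
Gen 13 (rule 137): 11111111110
Gen 14 (rule 218): 11111111111
Gen 15 (rule 137): 11111111110

Answer: 6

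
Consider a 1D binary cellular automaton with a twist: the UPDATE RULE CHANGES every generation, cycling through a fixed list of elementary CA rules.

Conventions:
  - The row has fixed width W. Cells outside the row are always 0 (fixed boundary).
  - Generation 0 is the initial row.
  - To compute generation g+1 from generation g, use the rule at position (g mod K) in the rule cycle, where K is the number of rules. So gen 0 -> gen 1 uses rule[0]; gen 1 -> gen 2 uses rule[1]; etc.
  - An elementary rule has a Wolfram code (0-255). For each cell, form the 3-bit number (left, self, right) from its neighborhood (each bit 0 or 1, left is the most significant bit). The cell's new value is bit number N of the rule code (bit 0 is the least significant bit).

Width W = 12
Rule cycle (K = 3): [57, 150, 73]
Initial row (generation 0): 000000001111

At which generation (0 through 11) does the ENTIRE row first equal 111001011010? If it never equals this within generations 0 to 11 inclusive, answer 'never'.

Gen 0: 000000001111
Gen 1 (rule 57): 111111101000
Gen 2 (rule 150): 011111001100
Gen 3 (rule 73): 010001001101
Gen 4 (rule 57): 001100101010
Gen 5 (rule 150): 010011101011
Gen 6 (rule 73): 000010100011
Gen 7 (rule 57): 111001011010
Gen 8 (rule 150): 010111000011
Gen 9 (rule 73): 000101011011
Gen 10 (rule 57): 110010110110
Gen 11 (rule 150): 001110000001

Answer: 7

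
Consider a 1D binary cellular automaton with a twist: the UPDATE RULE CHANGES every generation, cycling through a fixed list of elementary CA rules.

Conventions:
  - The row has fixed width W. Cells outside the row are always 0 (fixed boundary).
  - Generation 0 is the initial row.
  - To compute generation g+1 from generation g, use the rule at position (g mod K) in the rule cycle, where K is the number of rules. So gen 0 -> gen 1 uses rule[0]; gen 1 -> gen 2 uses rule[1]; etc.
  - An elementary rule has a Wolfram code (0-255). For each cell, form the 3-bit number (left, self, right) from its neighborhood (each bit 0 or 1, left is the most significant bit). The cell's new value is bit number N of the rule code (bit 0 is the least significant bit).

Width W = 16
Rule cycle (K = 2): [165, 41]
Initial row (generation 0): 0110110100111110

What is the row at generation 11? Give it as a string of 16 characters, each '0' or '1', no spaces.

Answer: 1101000011011000

Derivation:
Gen 0: 0110110100111110
Gen 1 (rule 165): 0001001100011100
Gen 2 (rule 41): 1100001001010001
Gen 3 (rule 165): 0001101001110101
Gen 4 (rule 41): 1101010001001010
Gen 5 (rule 165): 0011110101001110
Gen 6 (rule 41): 1010001010001000
Gen 7 (rule 165): 1110101110101011
Gen 8 (rule 41): 1001011001010110
Gen 9 (rule 165): 1001100001111000
Gen 10 (rule 41): 0001001101000011
Gen 11 (rule 165): 1101000011011000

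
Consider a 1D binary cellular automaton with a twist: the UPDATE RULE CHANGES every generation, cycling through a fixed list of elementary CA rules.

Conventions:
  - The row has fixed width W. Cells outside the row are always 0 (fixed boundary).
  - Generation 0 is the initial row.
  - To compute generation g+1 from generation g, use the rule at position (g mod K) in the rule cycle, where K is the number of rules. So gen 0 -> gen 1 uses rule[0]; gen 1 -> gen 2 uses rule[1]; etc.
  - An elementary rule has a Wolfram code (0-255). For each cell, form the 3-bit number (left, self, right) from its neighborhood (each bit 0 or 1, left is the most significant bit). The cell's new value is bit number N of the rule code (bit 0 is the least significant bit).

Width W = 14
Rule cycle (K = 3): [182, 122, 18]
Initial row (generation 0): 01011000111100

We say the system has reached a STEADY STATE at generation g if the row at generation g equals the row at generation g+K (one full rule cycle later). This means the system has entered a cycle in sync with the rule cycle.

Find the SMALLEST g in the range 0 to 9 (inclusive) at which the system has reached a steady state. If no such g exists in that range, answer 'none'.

Gen 0: 01011000111100
Gen 1 (rule 182): 11100101011010
Gen 2 (rule 122): 10111010111101
Gen 3 (rule 18): 00000000000000
Gen 4 (rule 182): 00000000000000
Gen 5 (rule 122): 00000000000000
Gen 6 (rule 18): 00000000000000
Gen 7 (rule 182): 00000000000000
Gen 8 (rule 122): 00000000000000
Gen 9 (rule 18): 00000000000000
Gen 10 (rule 182): 00000000000000
Gen 11 (rule 122): 00000000000000
Gen 12 (rule 18): 00000000000000

Answer: 3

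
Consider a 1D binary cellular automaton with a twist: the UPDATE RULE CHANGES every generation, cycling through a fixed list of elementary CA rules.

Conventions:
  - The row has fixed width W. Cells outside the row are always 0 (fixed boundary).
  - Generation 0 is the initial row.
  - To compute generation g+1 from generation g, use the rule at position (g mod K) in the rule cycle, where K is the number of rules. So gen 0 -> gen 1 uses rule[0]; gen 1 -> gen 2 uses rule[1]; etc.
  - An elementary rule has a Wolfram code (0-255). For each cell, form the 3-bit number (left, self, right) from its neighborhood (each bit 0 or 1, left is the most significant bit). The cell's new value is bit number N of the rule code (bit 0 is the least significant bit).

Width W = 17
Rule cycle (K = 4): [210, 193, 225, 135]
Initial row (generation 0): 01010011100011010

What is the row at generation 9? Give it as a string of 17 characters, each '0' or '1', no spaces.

Answer: 01001001111110110

Derivation:
Gen 0: 01010011100011010
Gen 1 (rule 210): 10001101110101001
Gen 2 (rule 193): 00100100110000000
Gen 3 (rule 225): 10000000010111111
Gen 4 (rule 135): 10111111110011110
Gen 5 (rule 210): 00011111111101111
Gen 6 (rule 193): 11001111111100111
Gen 7 (rule 225): 01000111111100011
Gen 8 (rule 135): 11011011111001100
Gen 9 (rule 210): 01001001111110110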